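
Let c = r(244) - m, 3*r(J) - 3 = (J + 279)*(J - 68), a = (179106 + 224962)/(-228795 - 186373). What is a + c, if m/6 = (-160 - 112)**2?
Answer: -128667197563/311376 ≈ -4.1322e+5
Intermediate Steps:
m = 443904 (m = 6*(-160 - 112)**2 = 6*(-272)**2 = 6*73984 = 443904)
a = -101017/103792 (a = 404068/(-415168) = 404068*(-1/415168) = -101017/103792 ≈ -0.97326)
r(J) = 1 + (-68 + J)*(279 + J)/3 (r(J) = 1 + ((J + 279)*(J - 68))/3 = 1 + ((279 + J)*(-68 + J))/3 = 1 + ((-68 + J)*(279 + J))/3 = 1 + (-68 + J)*(279 + J)/3)
c = -1239661/3 (c = (-6323 + (1/3)*244**2 + (211/3)*244) - 1*443904 = (-6323 + (1/3)*59536 + 51484/3) - 443904 = (-6323 + 59536/3 + 51484/3) - 443904 = 92051/3 - 443904 = -1239661/3 ≈ -4.1322e+5)
a + c = -101017/103792 - 1239661/3 = -128667197563/311376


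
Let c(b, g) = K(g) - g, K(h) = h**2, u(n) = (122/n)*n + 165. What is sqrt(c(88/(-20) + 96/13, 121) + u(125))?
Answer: sqrt(14807) ≈ 121.68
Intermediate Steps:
u(n) = 287 (u(n) = 122 + 165 = 287)
c(b, g) = g**2 - g
sqrt(c(88/(-20) + 96/13, 121) + u(125)) = sqrt(121*(-1 + 121) + 287) = sqrt(121*120 + 287) = sqrt(14520 + 287) = sqrt(14807)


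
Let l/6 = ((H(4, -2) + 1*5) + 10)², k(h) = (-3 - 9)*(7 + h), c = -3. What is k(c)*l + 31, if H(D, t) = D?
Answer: -103937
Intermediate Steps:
k(h) = -84 - 12*h (k(h) = -12*(7 + h) = -84 - 12*h)
l = 2166 (l = 6*((4 + 1*5) + 10)² = 6*((4 + 5) + 10)² = 6*(9 + 10)² = 6*19² = 6*361 = 2166)
k(c)*l + 31 = (-84 - 12*(-3))*2166 + 31 = (-84 + 36)*2166 + 31 = -48*2166 + 31 = -103968 + 31 = -103937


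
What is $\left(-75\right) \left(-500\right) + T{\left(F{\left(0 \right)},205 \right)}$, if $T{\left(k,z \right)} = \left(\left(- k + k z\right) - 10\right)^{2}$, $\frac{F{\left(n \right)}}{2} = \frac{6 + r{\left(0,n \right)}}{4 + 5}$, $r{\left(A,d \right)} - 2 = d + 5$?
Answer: $\frac{3358144}{9} \approx 3.7313 \cdot 10^{5}$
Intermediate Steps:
$r{\left(A,d \right)} = 7 + d$ ($r{\left(A,d \right)} = 2 + \left(d + 5\right) = 2 + \left(5 + d\right) = 7 + d$)
$F{\left(n \right)} = \frac{26}{9} + \frac{2 n}{9}$ ($F{\left(n \right)} = 2 \frac{6 + \left(7 + n\right)}{4 + 5} = 2 \frac{13 + n}{9} = 2 \left(13 + n\right) \frac{1}{9} = 2 \left(\frac{13}{9} + \frac{n}{9}\right) = \frac{26}{9} + \frac{2 n}{9}$)
$T{\left(k,z \right)} = \left(-10 - k + k z\right)^{2}$
$\left(-75\right) \left(-500\right) + T{\left(F{\left(0 \right)},205 \right)} = \left(-75\right) \left(-500\right) + \left(10 + \left(\frac{26}{9} + \frac{2}{9} \cdot 0\right) - \left(\frac{26}{9} + \frac{2}{9} \cdot 0\right) 205\right)^{2} = 37500 + \left(10 + \left(\frac{26}{9} + 0\right) - \left(\frac{26}{9} + 0\right) 205\right)^{2} = 37500 + \left(10 + \frac{26}{9} - \frac{26}{9} \cdot 205\right)^{2} = 37500 + \left(10 + \frac{26}{9} - \frac{5330}{9}\right)^{2} = 37500 + \left(- \frac{1738}{3}\right)^{2} = 37500 + \frac{3020644}{9} = \frac{3358144}{9}$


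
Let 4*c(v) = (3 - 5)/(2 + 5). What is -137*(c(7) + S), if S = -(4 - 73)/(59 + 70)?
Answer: -38223/602 ≈ -63.493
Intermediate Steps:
c(v) = -1/14 (c(v) = ((3 - 5)/(2 + 5))/4 = (-2/7)/4 = (-2*1/7)/4 = (1/4)*(-2/7) = -1/14)
S = 23/43 (S = -(-69)/129 = -1*(-23/43) = 23/43 ≈ 0.53488)
-137*(c(7) + S) = -137*(-1/14 + 23/43) = -137*279/602 = -38223/602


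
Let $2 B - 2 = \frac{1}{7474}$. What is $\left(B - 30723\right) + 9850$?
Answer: $- \frac{311994655}{14948} \approx -20872.0$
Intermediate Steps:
$B = \frac{14949}{14948}$ ($B = 1 + \frac{1}{2 \cdot 7474} = 1 + \frac{1}{2} \cdot \frac{1}{7474} = 1 + \frac{1}{14948} = \frac{14949}{14948} \approx 1.0001$)
$\left(B - 30723\right) + 9850 = \left(\frac{14949}{14948} - 30723\right) + 9850 = - \frac{459232455}{14948} + 9850 = - \frac{311994655}{14948}$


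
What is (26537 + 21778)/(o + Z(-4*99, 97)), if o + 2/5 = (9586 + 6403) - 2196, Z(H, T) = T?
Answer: 241575/69448 ≈ 3.4785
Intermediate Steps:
o = 68963/5 (o = -⅖ + ((9586 + 6403) - 2196) = -⅖ + (15989 - 2196) = -⅖ + 13793 = 68963/5 ≈ 13793.)
(26537 + 21778)/(o + Z(-4*99, 97)) = (26537 + 21778)/(68963/5 + 97) = 48315/(69448/5) = 48315*(5/69448) = 241575/69448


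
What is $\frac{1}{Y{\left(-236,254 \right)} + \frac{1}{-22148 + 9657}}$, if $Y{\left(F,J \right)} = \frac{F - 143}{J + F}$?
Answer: $- \frac{224838}{4734107} \approx -0.047493$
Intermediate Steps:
$Y{\left(F,J \right)} = \frac{-143 + F}{F + J}$
$\frac{1}{Y{\left(-236,254 \right)} + \frac{1}{-22148 + 9657}} = \frac{1}{\frac{-143 - 236}{-236 + 254} + \frac{1}{-22148 + 9657}} = \frac{1}{\frac{1}{18} \left(-379\right) + \frac{1}{-12491}} = \frac{1}{\frac{1}{18} \left(-379\right) - \frac{1}{12491}} = \frac{1}{- \frac{379}{18} - \frac{1}{12491}} = \frac{1}{- \frac{4734107}{224838}} = - \frac{224838}{4734107}$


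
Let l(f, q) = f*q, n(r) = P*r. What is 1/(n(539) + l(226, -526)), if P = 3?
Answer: -1/117259 ≈ -8.5281e-6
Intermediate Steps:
n(r) = 3*r
1/(n(539) + l(226, -526)) = 1/(3*539 + 226*(-526)) = 1/(1617 - 118876) = 1/(-117259) = -1/117259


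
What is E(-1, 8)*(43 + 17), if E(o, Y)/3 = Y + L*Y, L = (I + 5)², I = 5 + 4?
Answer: 283680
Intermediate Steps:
I = 9
L = 196 (L = (9 + 5)² = 14² = 196)
E(o, Y) = 591*Y (E(o, Y) = 3*(Y + 196*Y) = 3*(197*Y) = 591*Y)
E(-1, 8)*(43 + 17) = (591*8)*(43 + 17) = 4728*60 = 283680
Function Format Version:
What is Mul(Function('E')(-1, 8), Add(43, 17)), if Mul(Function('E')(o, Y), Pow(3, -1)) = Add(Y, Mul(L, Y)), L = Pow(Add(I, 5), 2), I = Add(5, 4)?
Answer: 283680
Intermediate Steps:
I = 9
L = 196 (L = Pow(Add(9, 5), 2) = Pow(14, 2) = 196)
Function('E')(o, Y) = Mul(591, Y) (Function('E')(o, Y) = Mul(3, Add(Y, Mul(196, Y))) = Mul(3, Mul(197, Y)) = Mul(591, Y))
Mul(Function('E')(-1, 8), Add(43, 17)) = Mul(Mul(591, 8), Add(43, 17)) = Mul(4728, 60) = 283680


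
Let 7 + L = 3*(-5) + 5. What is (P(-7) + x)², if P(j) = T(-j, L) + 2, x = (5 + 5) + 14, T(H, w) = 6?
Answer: 1024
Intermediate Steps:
L = -17 (L = -7 + (3*(-5) + 5) = -7 + (-15 + 5) = -7 - 10 = -17)
x = 24 (x = 10 + 14 = 24)
P(j) = 8 (P(j) = 6 + 2 = 8)
(P(-7) + x)² = (8 + 24)² = 32² = 1024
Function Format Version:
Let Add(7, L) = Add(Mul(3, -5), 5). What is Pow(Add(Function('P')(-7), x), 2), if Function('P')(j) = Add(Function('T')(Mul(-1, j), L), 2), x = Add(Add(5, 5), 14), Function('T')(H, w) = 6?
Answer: 1024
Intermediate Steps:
L = -17 (L = Add(-7, Add(Mul(3, -5), 5)) = Add(-7, Add(-15, 5)) = Add(-7, -10) = -17)
x = 24 (x = Add(10, 14) = 24)
Function('P')(j) = 8 (Function('P')(j) = Add(6, 2) = 8)
Pow(Add(Function('P')(-7), x), 2) = Pow(Add(8, 24), 2) = Pow(32, 2) = 1024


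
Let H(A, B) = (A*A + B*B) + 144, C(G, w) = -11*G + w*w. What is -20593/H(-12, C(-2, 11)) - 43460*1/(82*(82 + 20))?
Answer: -6545548/1057587 ≈ -6.1891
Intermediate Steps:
C(G, w) = w**2 - 11*G (C(G, w) = -11*G + w**2 = w**2 - 11*G)
H(A, B) = 144 + A**2 + B**2 (H(A, B) = (A**2 + B**2) + 144 = 144 + A**2 + B**2)
-20593/H(-12, C(-2, 11)) - 43460*1/(82*(82 + 20)) = -20593/(144 + (-12)**2 + (11**2 - 11*(-2))**2) - 43460*1/(82*(82 + 20)) = -20593/(144 + 144 + (121 + 22)**2) - 43460/(102*82) = -20593/(144 + 144 + 143**2) - 43460/8364 = -20593/(144 + 144 + 20449) - 43460*1/8364 = -20593/20737 - 265/51 = -6545548/1057587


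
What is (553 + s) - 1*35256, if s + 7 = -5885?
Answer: -40595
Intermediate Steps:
s = -5892 (s = -7 - 5885 = -5892)
(553 + s) - 1*35256 = (553 - 5892) - 1*35256 = -5339 - 35256 = -40595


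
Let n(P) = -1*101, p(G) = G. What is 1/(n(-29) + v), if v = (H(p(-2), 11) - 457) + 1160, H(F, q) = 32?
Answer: 1/634 ≈ 0.0015773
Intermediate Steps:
n(P) = -101
v = 735 (v = (32 - 457) + 1160 = -425 + 1160 = 735)
1/(n(-29) + v) = 1/(-101 + 735) = 1/634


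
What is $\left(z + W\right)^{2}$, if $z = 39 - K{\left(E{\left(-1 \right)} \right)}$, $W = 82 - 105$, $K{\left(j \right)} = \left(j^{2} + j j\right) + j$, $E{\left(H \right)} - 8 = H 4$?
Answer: $400$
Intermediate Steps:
$E{\left(H \right)} = 8 + 4 H$ ($E{\left(H \right)} = 8 + H 4 = 8 + 4 H$)
$K{\left(j \right)} = j + 2 j^{2}$ ($K{\left(j \right)} = \left(j^{2} + j^{2}\right) + j = 2 j^{2} + j = j + 2 j^{2}$)
$W = -23$
$z = 3$ ($z = 39 - \left(8 + 4 \left(-1\right)\right) \left(1 + 2 \left(8 + 4 \left(-1\right)\right)\right) = 39 - \left(8 - 4\right) \left(1 + 2 \left(8 - 4\right)\right) = 39 - 4 \left(1 + 2 \cdot 4\right) = 39 - 4 \left(1 + 8\right) = 39 - 4 \cdot 9 = 39 - 36 = 3$)
$\left(z + W\right)^{2} = \left(3 - 23\right)^{2} = \left(-20\right)^{2} = 400$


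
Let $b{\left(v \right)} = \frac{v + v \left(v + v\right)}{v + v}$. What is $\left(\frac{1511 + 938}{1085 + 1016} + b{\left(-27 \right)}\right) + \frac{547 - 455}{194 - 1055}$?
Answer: $- \frac{92044339}{3617922} \approx -25.441$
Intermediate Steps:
$b{\left(v \right)} = \frac{v + 2 v^{2}}{2 v}$ ($b{\left(v \right)} = \frac{v + v 2 v}{2 v} = \left(v + 2 v^{2}\right) \frac{1}{2 v} = \frac{v + 2 v^{2}}{2 v}$)
$\left(\frac{1511 + 938}{1085 + 1016} + b{\left(-27 \right)}\right) + \frac{547 - 455}{194 - 1055} = \left(\frac{1511 + 938}{1085 + 1016} + \left(\frac{1}{2} - 27\right)\right) + \frac{547 - 455}{194 - 1055} = \left(\frac{2449}{2101} - \frac{53}{2}\right) + \frac{92}{-861} = \left(2449 \cdot \frac{1}{2101} - \frac{53}{2}\right) + 92 \left(- \frac{1}{861}\right) = \left(\frac{2449}{2101} - \frac{53}{2}\right) - \frac{92}{861} = - \frac{106455}{4202} - \frac{92}{861} = - \frac{92044339}{3617922}$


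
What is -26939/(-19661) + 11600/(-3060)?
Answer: -7281713/3008133 ≈ -2.4207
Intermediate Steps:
-26939/(-19661) + 11600/(-3060) = -26939*(-1/19661) + 11600*(-1/3060) = 26939/19661 - 580/153 = -7281713/3008133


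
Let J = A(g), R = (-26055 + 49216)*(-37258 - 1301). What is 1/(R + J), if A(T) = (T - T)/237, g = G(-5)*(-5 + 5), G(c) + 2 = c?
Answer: -1/893064999 ≈ -1.1197e-9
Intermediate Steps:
G(c) = -2 + c
g = 0 (g = (-2 - 5)*(-5 + 5) = -7*0 = 0)
R = -893064999 (R = 23161*(-38559) = -893064999)
A(T) = 0 (A(T) = 0*(1/237) = 0)
J = 0
1/(R + J) = 1/(-893064999 + 0) = 1/(-893064999) = -1/893064999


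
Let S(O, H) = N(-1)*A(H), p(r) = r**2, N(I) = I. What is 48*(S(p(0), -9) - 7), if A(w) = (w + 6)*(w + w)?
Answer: -2928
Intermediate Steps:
A(w) = 2*w*(6 + w) (A(w) = (6 + w)*(2*w) = 2*w*(6 + w))
S(O, H) = -2*H*(6 + H)
48*(S(p(0), -9) - 7) = 48*(-2*(-9)*(6 - 9) - 7) = 48*(-2*(-9)*(-3) - 7) = 48*(-54 - 7) = 48*(-61) = -2928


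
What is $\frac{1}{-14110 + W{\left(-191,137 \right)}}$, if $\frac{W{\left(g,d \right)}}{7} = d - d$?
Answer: $- \frac{1}{14110} \approx -7.0872 \cdot 10^{-5}$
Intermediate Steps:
$W{\left(g,d \right)} = 0$ ($W{\left(g,d \right)} = 7 \left(d - d\right) = 7 \cdot 0 = 0$)
$\frac{1}{-14110 + W{\left(-191,137 \right)}} = \frac{1}{-14110 + 0} = \frac{1}{-14110} = - \frac{1}{14110}$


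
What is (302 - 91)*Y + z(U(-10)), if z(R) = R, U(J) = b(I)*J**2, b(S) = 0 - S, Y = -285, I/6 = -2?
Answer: -58935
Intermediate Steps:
I = -12 (I = 6*(-2) = -12)
b(S) = -S
U(J) = 12*J**2 (U(J) = (-1*(-12))*J**2 = 12*J**2)
(302 - 91)*Y + z(U(-10)) = (302 - 91)*(-285) + 12*(-10)**2 = 211*(-285) + 12*100 = -60135 + 1200 = -58935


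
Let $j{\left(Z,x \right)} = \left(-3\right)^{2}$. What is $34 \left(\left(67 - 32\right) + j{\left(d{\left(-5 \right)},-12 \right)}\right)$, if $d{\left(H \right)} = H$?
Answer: $1496$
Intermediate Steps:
$j{\left(Z,x \right)} = 9$
$34 \left(\left(67 - 32\right) + j{\left(d{\left(-5 \right)},-12 \right)}\right) = 34 \left(\left(67 - 32\right) + 9\right) = 34 \left(35 + 9\right) = 34 \cdot 44 = 1496$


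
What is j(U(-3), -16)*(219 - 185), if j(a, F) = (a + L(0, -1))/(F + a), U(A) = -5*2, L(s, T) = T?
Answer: 187/13 ≈ 14.385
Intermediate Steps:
U(A) = -10
j(a, F) = (-1 + a)/(F + a) (j(a, F) = (a - 1)/(F + a) = (-1 + a)/(F + a))
j(U(-3), -16)*(219 - 185) = ((-1 - 10)/(-16 - 10))*(219 - 185) = (-11/(-26))*34 = -1/26*(-11)*34 = (11/26)*34 = 187/13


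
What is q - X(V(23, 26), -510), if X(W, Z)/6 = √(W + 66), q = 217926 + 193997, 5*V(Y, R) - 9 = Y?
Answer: 411923 - 6*√1810/5 ≈ 4.1187e+5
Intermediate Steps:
V(Y, R) = 9/5 + Y/5
q = 411923
X(W, Z) = 6*√(66 + W) (X(W, Z) = 6*√(W + 66) = 6*√(66 + W))
q - X(V(23, 26), -510) = 411923 - 6*√(66 + (9/5 + (⅕)*23)) = 411923 - 6*√(66 + (9/5 + 23/5)) = 411923 - 6*√(66 + 32/5) = 411923 - 6*√(362/5) = 411923 - 6*√1810/5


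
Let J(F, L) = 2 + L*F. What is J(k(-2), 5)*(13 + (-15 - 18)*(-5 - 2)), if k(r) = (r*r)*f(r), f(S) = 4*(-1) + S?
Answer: -28792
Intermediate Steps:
f(S) = -4 + S
k(r) = r²*(-4 + r) (k(r) = (r*r)*(-4 + r) = r²*(-4 + r))
J(F, L) = 2 + F*L
J(k(-2), 5)*(13 + (-15 - 18)*(-5 - 2)) = (2 + ((-2)²*(-4 - 2))*5)*(13 + (-15 - 18)*(-5 - 2)) = (2 + (4*(-6))*5)*(13 - 33*(-7)) = (2 - 24*5)*(13 + 231) = (2 - 120)*244 = -118*244 = -28792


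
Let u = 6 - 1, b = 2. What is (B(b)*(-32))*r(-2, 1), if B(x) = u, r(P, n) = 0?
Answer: 0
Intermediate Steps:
u = 5
B(x) = 5
(B(b)*(-32))*r(-2, 1) = (5*(-32))*0 = -160*0 = 0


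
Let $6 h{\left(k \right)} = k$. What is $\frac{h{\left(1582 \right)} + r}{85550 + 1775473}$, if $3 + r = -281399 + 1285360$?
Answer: $\frac{3012665}{5583069} \approx 0.53961$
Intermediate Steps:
$h{\left(k \right)} = \frac{k}{6}$
$r = 1003958$ ($r = -3 + \left(-281399 + 1285360\right) = -3 + 1003961 = 1003958$)
$\frac{h{\left(1582 \right)} + r}{85550 + 1775473} = \frac{\frac{1}{6} \cdot 1582 + 1003958}{85550 + 1775473} = \frac{\frac{791}{3} + 1003958}{1861023} = \frac{3012665}{3} \cdot \frac{1}{1861023} = \frac{3012665}{5583069}$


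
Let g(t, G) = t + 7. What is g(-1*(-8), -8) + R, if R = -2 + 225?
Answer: 238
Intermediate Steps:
R = 223
g(t, G) = 7 + t
g(-1*(-8), -8) + R = (7 - 1*(-8)) + 223 = (7 + 8) + 223 = 15 + 223 = 238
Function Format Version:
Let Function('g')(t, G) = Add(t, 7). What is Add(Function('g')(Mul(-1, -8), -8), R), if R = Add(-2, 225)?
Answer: 238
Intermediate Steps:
R = 223
Function('g')(t, G) = Add(7, t)
Add(Function('g')(Mul(-1, -8), -8), R) = Add(Add(7, Mul(-1, -8)), 223) = Add(Add(7, 8), 223) = Add(15, 223) = 238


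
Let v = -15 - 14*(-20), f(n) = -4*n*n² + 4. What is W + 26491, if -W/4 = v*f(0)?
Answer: 22251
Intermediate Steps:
f(n) = 4 - 4*n³ (f(n) = -4*n³ + 4 = 4 - 4*n³)
v = 265 (v = -15 + 280 = 265)
W = -4240 (W = -1060*(4 - 4*0³) = -1060*(4 - 4*0) = -1060*(4 + 0) = -1060*4 = -4*1060 = -4240)
W + 26491 = -4240 + 26491 = 22251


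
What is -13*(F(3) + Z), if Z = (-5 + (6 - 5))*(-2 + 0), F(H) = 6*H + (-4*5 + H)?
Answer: -117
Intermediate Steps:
F(H) = -20 + 7*H (F(H) = 6*H + (-20 + H) = -20 + 7*H)
Z = 8 (Z = (-5 + 1)*(-2) = -4*(-2) = 8)
-13*(F(3) + Z) = -13*((-20 + 7*3) + 8) = -13*((-20 + 21) + 8) = -13*(1 + 8) = -13*9 = -117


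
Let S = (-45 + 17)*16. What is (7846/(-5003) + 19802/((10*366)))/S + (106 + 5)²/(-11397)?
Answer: -16979151259517/15582204516480 ≈ -1.0896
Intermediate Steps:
S = -448 (S = -28*16 = -448)
(7846/(-5003) + 19802/((10*366)))/S + (106 + 5)²/(-11397) = (7846/(-5003) + 19802/((10*366)))/(-448) + (106 + 5)²/(-11397) = (7846*(-1/5003) + 19802/3660)*(-1/448) + 111²*(-1/11397) = (-7846/5003 + 19802*(1/3660))*(-1/448) + 12321*(-1/11397) = (-7846/5003 + 9901/1830)*(-1/448) - 4107/3799 = (35176523/9155490)*(-1/448) - 4107/3799 = -35176523/4101659520 - 4107/3799 = -16979151259517/15582204516480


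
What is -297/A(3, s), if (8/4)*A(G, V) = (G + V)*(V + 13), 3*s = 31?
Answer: -2673/1400 ≈ -1.9093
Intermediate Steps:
s = 31/3 (s = (1/3)*31 = 31/3 ≈ 10.333)
A(G, V) = (13 + V)*(G + V)/2 (A(G, V) = ((G + V)*(V + 13))/2 = ((G + V)*(13 + V))/2 = ((13 + V)*(G + V))/2 = (13 + V)*(G + V)/2)
-297/A(3, s) = -297/((31/3)**2/2 + (13/2)*3 + (13/2)*(31/3) + (1/2)*3*(31/3)) = -297/((1/2)*(961/9) + 39/2 + 403/6 + 31/2) = -297/(961/18 + 39/2 + 403/6 + 31/2) = -297/1400/9 = -297*9/1400 = -2673/1400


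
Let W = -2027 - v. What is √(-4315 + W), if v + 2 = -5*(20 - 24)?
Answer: 2*I*√1590 ≈ 79.75*I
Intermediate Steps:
v = 18 (v = -2 - 5*(20 - 24) = -2 - 5*(-4) = -2 + 20 = 18)
W = -2045 (W = -2027 - 1*18 = -2027 - 18 = -2045)
√(-4315 + W) = √(-4315 - 2045) = √(-6360) = 2*I*√1590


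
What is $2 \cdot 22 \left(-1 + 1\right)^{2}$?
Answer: $0$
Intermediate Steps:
$2 \cdot 22 \left(-1 + 1\right)^{2} = 44 \cdot 0^{2} = 44 \cdot 0 = 0$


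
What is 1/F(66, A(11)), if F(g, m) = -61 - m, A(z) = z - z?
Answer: -1/61 ≈ -0.016393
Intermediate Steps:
A(z) = 0
1/F(66, A(11)) = 1/(-61 - 1*0) = 1/(-61 + 0) = 1/(-61) = -1/61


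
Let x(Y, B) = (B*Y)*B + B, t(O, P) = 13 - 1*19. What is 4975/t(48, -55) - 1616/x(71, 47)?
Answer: -390258773/470658 ≈ -829.18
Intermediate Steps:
t(O, P) = -6 (t(O, P) = 13 - 19 = -6)
x(Y, B) = B + Y*B² (x(Y, B) = Y*B² + B = B + Y*B²)
4975/t(48, -55) - 1616/x(71, 47) = 4975/(-6) - 1616*1/(47*(1 + 47*71)) = 4975*(-⅙) - 1616*1/(47*(1 + 3337)) = -4975/6 - 1616/(47*3338) = -4975/6 - 1616/156886 = -4975/6 - 1616*1/156886 = -4975/6 - 808/78443 = -390258773/470658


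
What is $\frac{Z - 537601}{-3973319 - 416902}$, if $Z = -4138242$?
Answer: $\frac{4675843}{4390221} \approx 1.0651$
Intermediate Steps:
$\frac{Z - 537601}{-3973319 - 416902} = \frac{-4138242 - 537601}{-3973319 - 416902} = - \frac{4675843}{-4390221} = \left(-4675843\right) \left(- \frac{1}{4390221}\right) = \frac{4675843}{4390221}$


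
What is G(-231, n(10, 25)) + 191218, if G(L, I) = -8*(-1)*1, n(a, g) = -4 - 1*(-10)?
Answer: 191226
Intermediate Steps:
n(a, g) = 6 (n(a, g) = -4 + 10 = 6)
G(L, I) = 8 (G(L, I) = 8*1 = 8)
G(-231, n(10, 25)) + 191218 = 8 + 191218 = 191226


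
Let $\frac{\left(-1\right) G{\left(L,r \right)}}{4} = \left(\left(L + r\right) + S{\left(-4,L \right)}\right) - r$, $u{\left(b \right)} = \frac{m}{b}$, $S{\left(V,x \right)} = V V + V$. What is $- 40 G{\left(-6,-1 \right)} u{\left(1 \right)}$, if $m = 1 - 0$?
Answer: $960$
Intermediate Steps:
$m = 1$ ($m = 1 + 0 = 1$)
$S{\left(V,x \right)} = V + V^{2}$ ($S{\left(V,x \right)} = V^{2} + V = V + V^{2}$)
$u{\left(b \right)} = \frac{1}{b}$ ($u{\left(b \right)} = 1 \frac{1}{b} = \frac{1}{b}$)
$G{\left(L,r \right)} = -48 - 4 L$ ($G{\left(L,r \right)} = - 4 \left(\left(\left(L + r\right) - 4 \left(1 - 4\right)\right) - r\right) = - 4 \left(\left(\left(L + r\right) - -12\right) - r\right) = - 4 \left(\left(\left(L + r\right) + 12\right) - r\right) = - 4 \left(\left(12 + L + r\right) - r\right) = - 4 \left(12 + L\right) = -48 - 4 L$)
$- 40 G{\left(-6,-1 \right)} u{\left(1 \right)} = \frac{\left(-40\right) \left(-48 - -24\right)}{1} = - 40 \left(-48 + 24\right) 1 = \left(-40\right) \left(-24\right) 1 = 960 \cdot 1 = 960$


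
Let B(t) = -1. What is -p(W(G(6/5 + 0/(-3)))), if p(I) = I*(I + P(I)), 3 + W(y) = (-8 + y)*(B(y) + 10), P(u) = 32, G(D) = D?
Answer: -51681/25 ≈ -2067.2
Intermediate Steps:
W(y) = -75 + 9*y (W(y) = -3 + (-8 + y)*(-1 + 10) = -3 + (-8 + y)*9 = -3 + (-72 + 9*y) = -75 + 9*y)
p(I) = I*(32 + I) (p(I) = I*(I + 32) = I*(32 + I))
-p(W(G(6/5 + 0/(-3)))) = -(-75 + 9*(6/5 + 0/(-3)))*(32 + (-75 + 9*(6/5 + 0/(-3)))) = -(-75 + 9*(6*(⅕) + 0*(-⅓)))*(32 + (-75 + 9*(6*(⅕) + 0*(-⅓)))) = -(-75 + 9*(6/5 + 0))*(32 + (-75 + 9*(6/5 + 0))) = -(-75 + 9*(6/5))*(32 + (-75 + 9*(6/5))) = -(-75 + 54/5)*(32 + (-75 + 54/5)) = -(-321)*(32 - 321/5)/5 = -(-321)*(-161)/(5*5) = -1*51681/25 = -51681/25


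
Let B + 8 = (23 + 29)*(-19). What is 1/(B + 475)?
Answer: -1/521 ≈ -0.0019194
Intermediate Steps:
B = -996 (B = -8 + (23 + 29)*(-19) = -8 + 52*(-19) = -8 - 988 = -996)
1/(B + 475) = 1/(-996 + 475) = 1/(-521) = -1/521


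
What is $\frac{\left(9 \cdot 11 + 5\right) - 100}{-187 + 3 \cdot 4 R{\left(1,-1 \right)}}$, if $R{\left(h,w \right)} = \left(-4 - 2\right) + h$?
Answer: $- \frac{4}{247} \approx -0.016194$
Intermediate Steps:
$R{\left(h,w \right)} = -6 + h$
$\frac{\left(9 \cdot 11 + 5\right) - 100}{-187 + 3 \cdot 4 R{\left(1,-1 \right)}} = \frac{\left(9 \cdot 11 + 5\right) - 100}{-187 + 3 \cdot 4 \left(-6 + 1\right)} = \frac{\left(99 + 5\right) - 100}{-187 + 12 \left(-5\right)} = \frac{104 - 100}{-187 - 60} = \frac{4}{-247} = 4 \left(- \frac{1}{247}\right) = - \frac{4}{247}$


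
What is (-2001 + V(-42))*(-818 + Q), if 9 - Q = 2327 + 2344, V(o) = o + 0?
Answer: 11195640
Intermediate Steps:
V(o) = o
Q = -4662 (Q = 9 - (2327 + 2344) = 9 - 1*4671 = 9 - 4671 = -4662)
(-2001 + V(-42))*(-818 + Q) = (-2001 - 42)*(-818 - 4662) = -2043*(-5480) = 11195640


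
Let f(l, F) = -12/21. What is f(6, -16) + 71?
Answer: 493/7 ≈ 70.429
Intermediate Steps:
f(l, F) = -4/7 (f(l, F) = -12*1/21 = -4/7)
f(6, -16) + 71 = -4/7 + 71 = 493/7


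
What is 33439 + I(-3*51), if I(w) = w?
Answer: 33286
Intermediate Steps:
33439 + I(-3*51) = 33439 - 3*51 = 33439 - 153 = 33286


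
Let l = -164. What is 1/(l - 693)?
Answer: -1/857 ≈ -0.0011669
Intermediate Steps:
1/(l - 693) = 1/(-164 - 693) = 1/(-857) = -1/857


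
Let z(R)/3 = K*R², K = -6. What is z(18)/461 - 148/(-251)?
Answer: -1395604/115711 ≈ -12.061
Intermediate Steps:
z(R) = -18*R² (z(R) = 3*(-6*R²) = -18*R²)
z(18)/461 - 148/(-251) = -18*18²/461 - 148/(-251) = -18*324*(1/461) - 148*(-1/251) = -5832*1/461 + 148/251 = -5832/461 + 148/251 = -1395604/115711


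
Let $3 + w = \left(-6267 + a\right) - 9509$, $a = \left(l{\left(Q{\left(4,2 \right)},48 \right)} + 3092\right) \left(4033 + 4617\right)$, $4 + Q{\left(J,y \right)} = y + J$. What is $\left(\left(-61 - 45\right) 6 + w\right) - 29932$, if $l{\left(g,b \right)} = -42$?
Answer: $26336153$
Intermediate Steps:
$Q{\left(J,y \right)} = -4 + J + y$ ($Q{\left(J,y \right)} = -4 + \left(y + J\right) = -4 + \left(J + y\right) = -4 + J + y$)
$a = 26382500$ ($a = \left(-42 + 3092\right) \left(4033 + 4617\right) = 3050 \cdot 8650 = 26382500$)
$w = 26366721$ ($w = -3 + \left(\left(-6267 + 26382500\right) - 9509\right) = -3 + \left(26376233 - 9509\right) = -3 + 26366724 = 26366721$)
$\left(\left(-61 - 45\right) 6 + w\right) - 29932 = \left(\left(-61 - 45\right) 6 + 26366721\right) - 29932 = \left(\left(-106\right) 6 + 26366721\right) - 29932 = \left(-636 + 26366721\right) - 29932 = 26366085 - 29932 = 26336153$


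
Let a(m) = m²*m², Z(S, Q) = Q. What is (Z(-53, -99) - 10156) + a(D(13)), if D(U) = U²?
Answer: 815720466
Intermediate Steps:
a(m) = m⁴
(Z(-53, -99) - 10156) + a(D(13)) = (-99 - 10156) + (13²)⁴ = -10255 + 169⁴ = -10255 + 815730721 = 815720466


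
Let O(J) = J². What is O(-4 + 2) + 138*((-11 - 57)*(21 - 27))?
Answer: 56308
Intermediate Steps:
O(-4 + 2) + 138*((-11 - 57)*(21 - 27)) = (-4 + 2)² + 138*((-11 - 57)*(21 - 27)) = (-2)² + 138*(-68*(-6)) = 4 + 138*408 = 4 + 56304 = 56308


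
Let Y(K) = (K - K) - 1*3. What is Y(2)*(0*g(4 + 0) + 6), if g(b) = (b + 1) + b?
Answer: -18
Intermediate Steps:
g(b) = 1 + 2*b (g(b) = (1 + b) + b = 1 + 2*b)
Y(K) = -3 (Y(K) = 0 - 3 = -3)
Y(2)*(0*g(4 + 0) + 6) = -3*(0*(1 + 2*(4 + 0)) + 6) = -3*(0*(1 + 2*4) + 6) = -3*(0*(1 + 8) + 6) = -3*(0*9 + 6) = -3*(0 + 6) = -3*6 = -18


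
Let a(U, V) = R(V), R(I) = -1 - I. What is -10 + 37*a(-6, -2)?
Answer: 27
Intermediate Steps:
a(U, V) = -1 - V
-10 + 37*a(-6, -2) = -10 + 37*(-1 - 1*(-2)) = -10 + 37*(-1 + 2) = -10 + 37*1 = -10 + 37 = 27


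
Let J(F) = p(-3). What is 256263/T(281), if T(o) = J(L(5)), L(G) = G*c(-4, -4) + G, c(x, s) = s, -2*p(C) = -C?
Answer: -170842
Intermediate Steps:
p(C) = C/2 (p(C) = -(-1)*C/2 = C/2)
L(G) = -3*G (L(G) = G*(-4) + G = -4*G + G = -3*G)
J(F) = -3/2 (J(F) = (½)*(-3) = -3/2)
T(o) = -3/2
256263/T(281) = 256263/(-3/2) = 256263*(-⅔) = -170842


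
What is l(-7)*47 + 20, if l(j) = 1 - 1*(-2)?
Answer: 161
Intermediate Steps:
l(j) = 3 (l(j) = 1 + 2 = 3)
l(-7)*47 + 20 = 3*47 + 20 = 141 + 20 = 161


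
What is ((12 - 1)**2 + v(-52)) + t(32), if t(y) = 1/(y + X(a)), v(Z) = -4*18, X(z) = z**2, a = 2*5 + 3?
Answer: 9850/201 ≈ 49.005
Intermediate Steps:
a = 13 (a = 10 + 3 = 13)
v(Z) = -72
t(y) = 1/(169 + y) (t(y) = 1/(y + 13**2) = 1/(y + 169) = 1/(169 + y))
((12 - 1)**2 + v(-52)) + t(32) = ((12 - 1)**2 - 72) + 1/(169 + 32) = (11**2 - 72) + 1/201 = (121 - 72) + 1/201 = 49 + 1/201 = 9850/201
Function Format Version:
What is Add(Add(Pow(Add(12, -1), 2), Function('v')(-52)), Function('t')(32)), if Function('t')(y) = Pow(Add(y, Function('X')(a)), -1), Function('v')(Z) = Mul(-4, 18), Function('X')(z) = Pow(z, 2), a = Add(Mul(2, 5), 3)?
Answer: Rational(9850, 201) ≈ 49.005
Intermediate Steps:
a = 13 (a = Add(10, 3) = 13)
Function('v')(Z) = -72
Function('t')(y) = Pow(Add(169, y), -1) (Function('t')(y) = Pow(Add(y, Pow(13, 2)), -1) = Pow(Add(y, 169), -1) = Pow(Add(169, y), -1))
Add(Add(Pow(Add(12, -1), 2), Function('v')(-52)), Function('t')(32)) = Add(Add(Pow(Add(12, -1), 2), -72), Pow(Add(169, 32), -1)) = Add(Add(Pow(11, 2), -72), Pow(201, -1)) = Add(Add(121, -72), Rational(1, 201)) = Add(49, Rational(1, 201)) = Rational(9850, 201)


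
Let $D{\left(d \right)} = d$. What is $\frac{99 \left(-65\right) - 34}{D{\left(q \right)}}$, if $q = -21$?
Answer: $\frac{6469}{21} \approx 308.05$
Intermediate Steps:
$\frac{99 \left(-65\right) - 34}{D{\left(q \right)}} = \frac{99 \left(-65\right) - 34}{-21} = \left(-6435 - 34\right) \left(- \frac{1}{21}\right) = \left(-6469\right) \left(- \frac{1}{21}\right) = \frac{6469}{21}$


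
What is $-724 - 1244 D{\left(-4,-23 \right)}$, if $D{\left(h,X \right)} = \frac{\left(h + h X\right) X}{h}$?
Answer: $-630188$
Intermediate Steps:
$D{\left(h,X \right)} = \frac{X \left(h + X h\right)}{h}$ ($D{\left(h,X \right)} = \frac{\left(h + X h\right) X}{h} = \frac{X \left(h + X h\right)}{h}$)
$-724 - 1244 D{\left(-4,-23 \right)} = -724 - 1244 \left(- 23 \left(1 - 23\right)\right) = -724 - 1244 \left(\left(-23\right) \left(-22\right)\right) = -724 - 629464 = -630188$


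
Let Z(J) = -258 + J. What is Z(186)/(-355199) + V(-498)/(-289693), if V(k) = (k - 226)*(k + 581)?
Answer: 21365476204/102898663907 ≈ 0.20764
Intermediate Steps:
V(k) = (-226 + k)*(581 + k)
Z(186)/(-355199) + V(-498)/(-289693) = (-258 + 186)/(-355199) + (-131306 + (-498)² + 355*(-498))/(-289693) = -72*(-1/355199) + (-131306 + 248004 - 176790)*(-1/289693) = 72/355199 - 60092*(-1/289693) = 72/355199 + 60092/289693 = 21365476204/102898663907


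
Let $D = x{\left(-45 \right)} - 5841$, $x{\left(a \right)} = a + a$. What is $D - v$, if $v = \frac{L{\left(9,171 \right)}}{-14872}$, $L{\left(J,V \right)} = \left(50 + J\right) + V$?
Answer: $- \frac{44102801}{7436} \approx -5931.0$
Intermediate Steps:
$L{\left(J,V \right)} = 50 + J + V$
$x{\left(a \right)} = 2 a$
$D = -5931$ ($D = 2 \left(-45\right) - 5841 = -90 - 5841 = -5931$)
$v = - \frac{115}{7436}$ ($v = \frac{50 + 9 + 171}{-14872} = 230 \left(- \frac{1}{14872}\right) = - \frac{115}{7436} \approx -0.015465$)
$D - v = -5931 - - \frac{115}{7436} = -5931 + \frac{115}{7436} = - \frac{44102801}{7436}$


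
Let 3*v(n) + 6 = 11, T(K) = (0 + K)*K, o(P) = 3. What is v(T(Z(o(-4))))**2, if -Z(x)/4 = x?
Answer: 25/9 ≈ 2.7778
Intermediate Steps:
Z(x) = -4*x
T(K) = K**2 (T(K) = K*K = K**2)
v(n) = 5/3 (v(n) = -2 + (1/3)*11 = -2 + 11/3 = 5/3)
v(T(Z(o(-4))))**2 = (5/3)**2 = 25/9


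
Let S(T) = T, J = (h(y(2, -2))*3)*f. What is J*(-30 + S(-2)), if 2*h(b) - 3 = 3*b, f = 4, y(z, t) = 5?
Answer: -3456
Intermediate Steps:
h(b) = 3/2 + 3*b/2 (h(b) = 3/2 + (3*b)/2 = 3/2 + 3*b/2)
J = 108 (J = ((3/2 + (3/2)*5)*3)*4 = ((3/2 + 15/2)*3)*4 = (9*3)*4 = 27*4 = 108)
J*(-30 + S(-2)) = 108*(-30 - 2) = 108*(-32) = -3456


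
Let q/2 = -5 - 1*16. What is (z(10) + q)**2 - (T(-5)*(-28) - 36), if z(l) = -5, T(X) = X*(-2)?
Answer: 2525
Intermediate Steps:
T(X) = -2*X
q = -42 (q = 2*(-5 - 1*16) = 2*(-5 - 16) = 2*(-21) = -42)
(z(10) + q)**2 - (T(-5)*(-28) - 36) = (-5 - 42)**2 - (-2*(-5)*(-28) - 36) = (-47)**2 - (10*(-28) - 36) = 2209 - (-280 - 36) = 2209 - 1*(-316) = 2209 + 316 = 2525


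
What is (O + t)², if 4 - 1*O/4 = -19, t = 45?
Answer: 18769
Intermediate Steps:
O = 92 (O = 16 - 4*(-19) = 16 + 76 = 92)
(O + t)² = (92 + 45)² = 137² = 18769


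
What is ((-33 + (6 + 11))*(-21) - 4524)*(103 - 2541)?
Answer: 10210344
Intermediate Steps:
((-33 + (6 + 11))*(-21) - 4524)*(103 - 2541) = ((-33 + 17)*(-21) - 4524)*(-2438) = (-16*(-21) - 4524)*(-2438) = (336 - 4524)*(-2438) = -4188*(-2438) = 10210344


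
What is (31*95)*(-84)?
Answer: -247380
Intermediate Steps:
(31*95)*(-84) = 2945*(-84) = -247380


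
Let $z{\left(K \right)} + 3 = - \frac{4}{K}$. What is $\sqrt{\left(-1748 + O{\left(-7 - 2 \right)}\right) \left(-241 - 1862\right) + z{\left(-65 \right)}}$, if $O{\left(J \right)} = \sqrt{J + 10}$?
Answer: $\frac{127 \sqrt{962390}}{65} \approx 1916.8$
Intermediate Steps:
$O{\left(J \right)} = \sqrt{10 + J}$
$z{\left(K \right)} = -3 - \frac{4}{K}$
$\sqrt{\left(-1748 + O{\left(-7 - 2 \right)}\right) \left(-241 - 1862\right) + z{\left(-65 \right)}} = \sqrt{\left(-1748 + \sqrt{10 - 9}\right) \left(-241 - 1862\right) - \left(3 + \frac{4}{-65}\right)} = \sqrt{\left(-1748 + \sqrt{10 - 9}\right) \left(-2103\right) - \frac{191}{65}} = \sqrt{\left(-1748 + \sqrt{1}\right) \left(-2103\right) + \left(-3 + \frac{4}{65}\right)} = \sqrt{\left(-1748 + 1\right) \left(-2103\right) - \frac{191}{65}} = \sqrt{\left(-1747\right) \left(-2103\right) - \frac{191}{65}} = \sqrt{3673941 - \frac{191}{65}} = \sqrt{\frac{238805974}{65}} = \frac{127 \sqrt{962390}}{65}$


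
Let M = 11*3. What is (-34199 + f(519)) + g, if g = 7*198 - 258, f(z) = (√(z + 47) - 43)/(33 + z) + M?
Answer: -18237019/552 + √566/552 ≈ -33038.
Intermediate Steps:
M = 33
f(z) = 33 + (-43 + √(47 + z))/(33 + z) (f(z) = (√(z + 47) - 43)/(33 + z) + 33 = (√(47 + z) - 43)/(33 + z) + 33 = (-43 + √(47 + z))/(33 + z) + 33 = 33 + (-43 + √(47 + z))/(33 + z))
g = 1128 (g = 1386 - 258 = 1128)
(-34199 + f(519)) + g = (-34199 + (1046 + √(47 + 519) + 33*519)/(33 + 519)) + 1128 = (-34199 + (1046 + √566 + 17127)/552) + 1128 = (-34199 + (18173 + √566)/552) + 1128 = (-34199 + (18173/552 + √566/552)) + 1128 = (-18859675/552 + √566/552) + 1128 = -18237019/552 + √566/552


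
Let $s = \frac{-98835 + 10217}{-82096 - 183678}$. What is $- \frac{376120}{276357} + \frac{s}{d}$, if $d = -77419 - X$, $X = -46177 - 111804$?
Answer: $- \frac{447399334415663}{328731026968262} \approx -1.361$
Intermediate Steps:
$s = \frac{44309}{132887}$ ($s = - \frac{88618}{-265774} = \left(-88618\right) \left(- \frac{1}{265774}\right) = \frac{44309}{132887} \approx 0.33343$)
$X = -157981$ ($X = -46177 - 111804 = -157981$)
$d = 80562$ ($d = -77419 - -157981 = -77419 + 157981 = 80562$)
$- \frac{376120}{276357} + \frac{s}{d} = - \frac{376120}{276357} + \frac{44309}{132887 \cdot 80562} = \left(-376120\right) \frac{1}{276357} + \frac{44309}{132887} \cdot \frac{1}{80562} = - \frac{376120}{276357} + \frac{44309}{10705642494} = - \frac{447399334415663}{328731026968262}$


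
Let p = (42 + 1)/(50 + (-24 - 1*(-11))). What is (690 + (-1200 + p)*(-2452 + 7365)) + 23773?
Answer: -217020810/37 ≈ -5.8654e+6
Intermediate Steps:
p = 43/37 (p = 43/(50 + (-24 + 11)) = 43/(50 - 13) = 43/37 ≈ 1.1622)
(690 + (-1200 + p)*(-2452 + 7365)) + 23773 = (690 + (-1200 + 43/37)*(-2452 + 7365)) + 23773 = (690 - 44357/37*4913) + 23773 = (690 - 217925941/37) + 23773 = -217900411/37 + 23773 = -217020810/37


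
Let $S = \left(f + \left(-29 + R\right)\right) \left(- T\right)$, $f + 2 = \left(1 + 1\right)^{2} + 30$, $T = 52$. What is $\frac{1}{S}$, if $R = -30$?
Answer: $\frac{1}{1404} \approx 0.00071225$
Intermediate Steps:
$f = 32$ ($f = -2 + \left(\left(1 + 1\right)^{2} + 30\right) = -2 + \left(2^{2} + 30\right) = -2 + \left(4 + 30\right) = -2 + 34 = 32$)
$S = 1404$ ($S = \left(32 - 59\right) \left(\left(-1\right) 52\right) = \left(32 - 59\right) \left(-52\right) = \left(-27\right) \left(-52\right) = 1404$)
$\frac{1}{S} = \frac{1}{1404}$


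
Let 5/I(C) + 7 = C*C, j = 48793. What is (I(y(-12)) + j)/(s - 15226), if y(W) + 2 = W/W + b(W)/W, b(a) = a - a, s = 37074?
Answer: 292753/131088 ≈ 2.2333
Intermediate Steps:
b(a) = 0
y(W) = -1 (y(W) = -2 + (W/W + 0/W) = -2 + (1 + 0) = -2 + 1 = -1)
I(C) = 5/(-7 + C²) (I(C) = 5/(-7 + C*C) = 5/(-7 + C²))
(I(y(-12)) + j)/(s - 15226) = (5/(-7 + (-1)²) + 48793)/(37074 - 15226) = (5/(-7 + 1) + 48793)/21848 = (5/(-6) + 48793)*(1/21848) = (5*(-⅙) + 48793)*(1/21848) = (-⅚ + 48793)*(1/21848) = (292753/6)*(1/21848) = 292753/131088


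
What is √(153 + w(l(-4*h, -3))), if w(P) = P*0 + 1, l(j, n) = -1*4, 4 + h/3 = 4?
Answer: √154 ≈ 12.410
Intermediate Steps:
h = 0 (h = -12 + 3*4 = -12 + 12 = 0)
l(j, n) = -4
w(P) = 1 (w(P) = 0 + 1 = 1)
√(153 + w(l(-4*h, -3))) = √(153 + 1) = √154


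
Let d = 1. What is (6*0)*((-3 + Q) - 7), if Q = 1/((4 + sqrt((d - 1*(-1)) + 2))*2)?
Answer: 0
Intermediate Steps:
Q = 1/12 (Q = 1/((4 + sqrt((1 - 1*(-1)) + 2))*2) = 1/((4 + sqrt((1 + 1) + 2))*2) = 1/((4 + sqrt(2 + 2))*2) = 1/((4 + sqrt(4))*2) = 1/((4 + 2)*2) = 1/(6*2) = 1/12 ≈ 0.083333)
(6*0)*((-3 + Q) - 7) = (6*0)*((-3 + 1/12) - 7) = 0*(-35/12 - 7) = 0*(-119/12) = 0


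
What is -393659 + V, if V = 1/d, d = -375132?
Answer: -147674087989/375132 ≈ -3.9366e+5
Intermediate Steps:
V = -1/375132 (V = 1/(-375132) = -1/375132 ≈ -2.6657e-6)
-393659 + V = -393659 - 1/375132 = -147674087989/375132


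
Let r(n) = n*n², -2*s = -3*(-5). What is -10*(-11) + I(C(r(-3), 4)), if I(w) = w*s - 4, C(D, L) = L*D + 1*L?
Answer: 886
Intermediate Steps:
s = -15/2 (s = -(-3)*(-5)/2 = -½*15 = -15/2 ≈ -7.5000)
r(n) = n³
C(D, L) = L + D*L (C(D, L) = D*L + L = L + D*L)
I(w) = -4 - 15*w/2 (I(w) = w*(-15/2) - 4 = -15*w/2 - 4 = -4 - 15*w/2)
-10*(-11) + I(C(r(-3), 4)) = -10*(-11) + (-4 - 30*(1 + (-3)³)) = 110 + (-4 - 30*(1 - 27)) = 110 + (-4 - 30*(-26)) = 110 + (-4 - 15/2*(-104)) = 110 + (-4 + 780) = 110 + 776 = 886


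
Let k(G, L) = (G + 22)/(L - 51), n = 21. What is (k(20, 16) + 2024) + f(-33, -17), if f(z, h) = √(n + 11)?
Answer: 10114/5 + 4*√2 ≈ 2028.5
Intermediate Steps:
k(G, L) = (22 + G)/(-51 + L)
f(z, h) = 4*√2 (f(z, h) = √(21 + 11) = √32 = 4*√2)
(k(20, 16) + 2024) + f(-33, -17) = ((22 + 20)/(-51 + 16) + 2024) + 4*√2 = (42/(-35) + 2024) + 4*√2 = (-1/35*42 + 2024) + 4*√2 = (-6/5 + 2024) + 4*√2 = 10114/5 + 4*√2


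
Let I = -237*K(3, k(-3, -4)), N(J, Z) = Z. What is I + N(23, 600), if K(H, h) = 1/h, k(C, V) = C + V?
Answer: 4437/7 ≈ 633.86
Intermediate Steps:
I = 237/7 (I = -237/(-3 - 4) = -237/(-7) = -237*(-⅐) = 237/7 ≈ 33.857)
I + N(23, 600) = 237/7 + 600 = 4437/7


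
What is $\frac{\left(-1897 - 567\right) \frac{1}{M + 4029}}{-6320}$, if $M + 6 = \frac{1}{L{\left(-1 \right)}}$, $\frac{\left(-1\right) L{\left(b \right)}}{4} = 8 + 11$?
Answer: $\frac{11704}{120770065} \approx 9.6911 \cdot 10^{-5}$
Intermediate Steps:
$L{\left(b \right)} = -76$ ($L{\left(b \right)} = - 4 \left(8 + 11\right) = \left(-4\right) 19 = -76$)
$M = - \frac{457}{76}$ ($M = -6 + \frac{1}{-76} = -6 - \frac{1}{76} = - \frac{457}{76} \approx -6.0132$)
$\frac{\left(-1897 - 567\right) \frac{1}{M + 4029}}{-6320} = \frac{\left(-1897 - 567\right) \frac{1}{- \frac{457}{76} + 4029}}{-6320} = - \frac{2464}{\frac{305747}{76}} \left(- \frac{1}{6320}\right) = \left(-2464\right) \frac{76}{305747} \left(- \frac{1}{6320}\right) = \left(- \frac{187264}{305747}\right) \left(- \frac{1}{6320}\right) = \frac{11704}{120770065}$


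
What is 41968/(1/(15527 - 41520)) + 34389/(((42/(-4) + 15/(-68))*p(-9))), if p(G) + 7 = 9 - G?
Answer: -971969193412/891 ≈ -1.0909e+9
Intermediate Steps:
p(G) = 2 - G (p(G) = -7 + (9 - G) = 2 - G)
41968/(1/(15527 - 41520)) + 34389/(((42/(-4) + 15/(-68))*p(-9))) = 41968/(1/(15527 - 41520)) + 34389/(((42/(-4) + 15/(-68))*(2 - 1*(-9)))) = 41968/(1/(-25993)) + 34389/(((42*(-¼) + 15*(-1/68))*(2 + 9))) = 41968/(-1/25993) + 34389/(((-21/2 - 15/68)*11)) = 41968*(-25993) + 34389/((-729/68*11)) = -1090874224 + 34389/(-8019/68) = -1090874224 + 34389*(-68/8019) = -1090874224 - 259828/891 = -971969193412/891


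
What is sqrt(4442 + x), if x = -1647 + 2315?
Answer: sqrt(5110) ≈ 71.484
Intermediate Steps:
x = 668
sqrt(4442 + x) = sqrt(4442 + 668) = sqrt(5110)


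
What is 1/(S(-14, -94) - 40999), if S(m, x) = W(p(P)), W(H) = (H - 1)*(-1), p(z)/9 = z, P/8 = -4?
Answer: -1/40710 ≈ -2.4564e-5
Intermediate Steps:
P = -32 (P = 8*(-4) = -32)
p(z) = 9*z
W(H) = 1 - H (W(H) = (-1 + H)*(-1) = 1 - H)
S(m, x) = 289 (S(m, x) = 1 - 9*(-32) = 1 - 1*(-288) = 1 + 288 = 289)
1/(S(-14, -94) - 40999) = 1/(289 - 40999) = 1/(-40710) = -1/40710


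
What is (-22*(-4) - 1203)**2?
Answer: 1243225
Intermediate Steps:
(-22*(-4) - 1203)**2 = (88 - 1203)**2 = (-1115)**2 = 1243225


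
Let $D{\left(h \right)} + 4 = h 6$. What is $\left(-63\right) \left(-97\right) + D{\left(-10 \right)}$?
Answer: $6047$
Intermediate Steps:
$D{\left(h \right)} = -4 + 6 h$ ($D{\left(h \right)} = -4 + h 6 = -4 + 6 h$)
$\left(-63\right) \left(-97\right) + D{\left(-10 \right)} = \left(-63\right) \left(-97\right) + \left(-4 + 6 \left(-10\right)\right) = 6111 - 64 = 6047$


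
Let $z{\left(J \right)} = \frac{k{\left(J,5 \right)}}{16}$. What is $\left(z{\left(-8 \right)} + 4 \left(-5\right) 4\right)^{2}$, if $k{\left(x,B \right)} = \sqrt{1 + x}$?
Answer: $\frac{\left(1280 - i \sqrt{7}\right)^{2}}{256} \approx 6400.0 - 26.458 i$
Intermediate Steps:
$z{\left(J \right)} = \frac{\sqrt{1 + J}}{16}$
$\left(z{\left(-8 \right)} + 4 \left(-5\right) 4\right)^{2} = \left(\frac{\sqrt{1 - 8}}{16} + 4 \left(-5\right) 4\right)^{2} = \left(\frac{\sqrt{-7}}{16} - 80\right)^{2} = \left(\frac{i \sqrt{7}}{16} - 80\right)^{2} = \left(-80 + \frac{i \sqrt{7}}{16}\right)^{2}$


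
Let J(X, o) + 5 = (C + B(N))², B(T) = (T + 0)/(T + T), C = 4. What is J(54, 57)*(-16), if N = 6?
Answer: -244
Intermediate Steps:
B(T) = ½ (B(T) = T/((2*T)) = T*(1/(2*T)) = ½)
J(X, o) = 61/4 (J(X, o) = -5 + (4 + ½)² = -5 + (9/2)² = -5 + 81/4 = 61/4)
J(54, 57)*(-16) = (61/4)*(-16) = -244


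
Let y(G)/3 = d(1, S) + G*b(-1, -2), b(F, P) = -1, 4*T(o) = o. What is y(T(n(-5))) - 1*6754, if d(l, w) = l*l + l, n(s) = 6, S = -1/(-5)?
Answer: -13505/2 ≈ -6752.5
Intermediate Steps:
S = ⅕ (S = -1*(-⅕) = ⅕ ≈ 0.20000)
T(o) = o/4
d(l, w) = l + l² (d(l, w) = l² + l = l + l²)
y(G) = 6 - 3*G (y(G) = 3*(1*(1 + 1) + G*(-1)) = 3*(1*2 - G) = 3*(2 - G) = 6 - 3*G)
y(T(n(-5))) - 1*6754 = (6 - 3*6/4) - 1*6754 = (6 - 3*3/2) - 6754 = (6 - 9/2) - 6754 = 3/2 - 6754 = -13505/2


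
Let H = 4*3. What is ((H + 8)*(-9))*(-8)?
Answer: 1440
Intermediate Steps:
H = 12
((H + 8)*(-9))*(-8) = ((12 + 8)*(-9))*(-8) = (20*(-9))*(-8) = -180*(-8) = 1440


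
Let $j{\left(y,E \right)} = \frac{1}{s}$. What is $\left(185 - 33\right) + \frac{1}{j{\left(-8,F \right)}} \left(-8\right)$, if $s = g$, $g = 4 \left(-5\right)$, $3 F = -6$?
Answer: $312$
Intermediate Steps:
$F = -2$ ($F = \frac{1}{3} \left(-6\right) = -2$)
$g = -20$
$s = -20$
$j{\left(y,E \right)} = - \frac{1}{20}$ ($j{\left(y,E \right)} = \frac{1}{-20} = - \frac{1}{20}$)
$\left(185 - 33\right) + \frac{1}{j{\left(-8,F \right)}} \left(-8\right) = \left(185 - 33\right) + \frac{1}{- \frac{1}{20}} \left(-8\right) = 152 - -160 = 152 + 160 = 312$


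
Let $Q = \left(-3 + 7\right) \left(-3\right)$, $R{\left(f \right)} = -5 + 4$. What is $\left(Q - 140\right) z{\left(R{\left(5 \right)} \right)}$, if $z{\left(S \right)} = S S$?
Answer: $-152$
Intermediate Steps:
$R{\left(f \right)} = -1$
$z{\left(S \right)} = S^{2}$
$Q = -12$ ($Q = 4 \left(-3\right) = -12$)
$\left(Q - 140\right) z{\left(R{\left(5 \right)} \right)} = \left(-12 - 140\right) \left(-1\right)^{2} = \left(-152\right) 1 = -152$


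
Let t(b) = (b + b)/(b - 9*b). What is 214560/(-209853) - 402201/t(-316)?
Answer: 37512459028/23317 ≈ 1.6088e+6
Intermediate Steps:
t(b) = -¼ (t(b) = (2*b)/((-8*b)) = (2*b)*(-1/(8*b)) = -¼)
214560/(-209853) - 402201/t(-316) = 214560/(-209853) - 402201/(-¼) = 214560*(-1/209853) - 402201*(-4) = -23840/23317 + 1608804 = 37512459028/23317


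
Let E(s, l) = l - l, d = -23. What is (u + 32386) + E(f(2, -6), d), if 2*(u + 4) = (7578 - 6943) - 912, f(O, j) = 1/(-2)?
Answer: 64487/2 ≈ 32244.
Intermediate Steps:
f(O, j) = -½
E(s, l) = 0
u = -285/2 (u = -4 + ((7578 - 6943) - 912)/2 = -4 + (635 - 912)/2 = -4 + (½)*(-277) = -4 - 277/2 = -285/2 ≈ -142.50)
(u + 32386) + E(f(2, -6), d) = (-285/2 + 32386) + 0 = 64487/2 + 0 = 64487/2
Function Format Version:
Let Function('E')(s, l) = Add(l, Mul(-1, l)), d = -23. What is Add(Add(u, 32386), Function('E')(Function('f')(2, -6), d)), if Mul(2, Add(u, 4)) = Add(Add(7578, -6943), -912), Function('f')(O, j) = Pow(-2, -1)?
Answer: Rational(64487, 2) ≈ 32244.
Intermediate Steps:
Function('f')(O, j) = Rational(-1, 2)
Function('E')(s, l) = 0
u = Rational(-285, 2) (u = Add(-4, Mul(Rational(1, 2), Add(Add(7578, -6943), -912))) = Add(-4, Mul(Rational(1, 2), Add(635, -912))) = Add(-4, Mul(Rational(1, 2), -277)) = Add(-4, Rational(-277, 2)) = Rational(-285, 2) ≈ -142.50)
Add(Add(u, 32386), Function('E')(Function('f')(2, -6), d)) = Add(Add(Rational(-285, 2), 32386), 0) = Add(Rational(64487, 2), 0) = Rational(64487, 2)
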